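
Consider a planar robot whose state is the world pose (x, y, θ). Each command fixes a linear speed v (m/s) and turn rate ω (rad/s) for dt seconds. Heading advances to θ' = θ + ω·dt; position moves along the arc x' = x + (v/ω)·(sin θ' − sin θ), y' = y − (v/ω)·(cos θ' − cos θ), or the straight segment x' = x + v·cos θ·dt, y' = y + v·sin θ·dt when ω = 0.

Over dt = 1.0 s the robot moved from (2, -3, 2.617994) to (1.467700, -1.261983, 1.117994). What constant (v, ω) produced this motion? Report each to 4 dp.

Δθ = 1.117994 − 2.617994 = -1.500000
ω = Δθ/dt = -1.500000/1.0 = -1.5000
R = −Δy/(cos θ' − cos θ) = -1.3333
v = R·ω = -1.3333·-1.5000 = 2.0000

v = 2.0000, ω = -1.5000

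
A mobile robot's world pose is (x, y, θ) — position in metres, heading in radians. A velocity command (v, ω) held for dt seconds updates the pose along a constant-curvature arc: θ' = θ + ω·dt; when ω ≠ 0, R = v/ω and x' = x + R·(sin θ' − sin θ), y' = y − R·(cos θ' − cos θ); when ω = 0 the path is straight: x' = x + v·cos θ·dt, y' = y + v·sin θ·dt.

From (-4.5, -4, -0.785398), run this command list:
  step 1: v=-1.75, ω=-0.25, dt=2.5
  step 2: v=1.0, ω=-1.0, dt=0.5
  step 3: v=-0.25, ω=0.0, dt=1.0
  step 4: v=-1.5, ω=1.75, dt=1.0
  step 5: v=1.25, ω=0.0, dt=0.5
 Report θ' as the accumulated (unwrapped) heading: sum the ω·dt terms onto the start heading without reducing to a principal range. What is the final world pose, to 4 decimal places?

step 1: θ'=-1.4104 (R=7.0000) → pose (-6.4604, -0.1682, -1.4104)
step 2: θ'=-1.9104 (R=-1.0000) → pose (-6.5047, -0.6611, -1.9104)
step 3: θ'=-1.9104 (straight) → pose (-6.4214, -0.4253, -1.9104)
step 4: θ'=-0.1604 (R=-0.8571) → pose (-7.0927, 0.7063, -0.1604)
step 5: θ'=-0.1604 (straight) → pose (-6.4757, 0.6065, -0.1604)

(-6.4757, 0.6065, -0.1604)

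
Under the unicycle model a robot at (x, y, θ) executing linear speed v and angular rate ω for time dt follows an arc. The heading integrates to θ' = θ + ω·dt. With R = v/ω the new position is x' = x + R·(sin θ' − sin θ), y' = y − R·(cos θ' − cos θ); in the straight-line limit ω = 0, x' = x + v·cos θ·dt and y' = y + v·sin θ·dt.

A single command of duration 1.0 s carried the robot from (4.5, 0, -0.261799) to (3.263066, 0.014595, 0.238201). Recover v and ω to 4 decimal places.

v = -1.2500, ω = 0.5000

Δθ = 0.238201 − -0.261799 = 0.500000
ω = Δθ/dt = 0.500000/1.0 = 0.5000
R = Δx/(sin θ' − sin θ) = -2.5000
v = R·ω = -2.5000·0.5000 = -1.2500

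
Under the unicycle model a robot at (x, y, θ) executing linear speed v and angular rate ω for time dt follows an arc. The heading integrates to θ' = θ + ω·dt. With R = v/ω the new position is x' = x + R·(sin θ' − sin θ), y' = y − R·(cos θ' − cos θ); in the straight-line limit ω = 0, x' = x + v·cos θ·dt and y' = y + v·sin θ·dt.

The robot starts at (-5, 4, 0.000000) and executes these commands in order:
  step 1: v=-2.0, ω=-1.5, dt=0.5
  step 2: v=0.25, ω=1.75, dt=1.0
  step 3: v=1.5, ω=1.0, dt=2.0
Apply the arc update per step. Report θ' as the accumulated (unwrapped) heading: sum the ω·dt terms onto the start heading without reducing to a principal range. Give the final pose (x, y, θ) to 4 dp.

step 1: θ'=-0.7500 (R=1.3333) → pose (-5.9089, 4.3577, -0.7500)
step 2: θ'=1.0000 (R=0.1429) → pose (-5.6913, 4.3851, 1.0000)
step 3: θ'=3.0000 (R=1.5000) → pose (-6.7418, 6.6805, 3.0000)

(-6.7418, 6.6805, 3.0000)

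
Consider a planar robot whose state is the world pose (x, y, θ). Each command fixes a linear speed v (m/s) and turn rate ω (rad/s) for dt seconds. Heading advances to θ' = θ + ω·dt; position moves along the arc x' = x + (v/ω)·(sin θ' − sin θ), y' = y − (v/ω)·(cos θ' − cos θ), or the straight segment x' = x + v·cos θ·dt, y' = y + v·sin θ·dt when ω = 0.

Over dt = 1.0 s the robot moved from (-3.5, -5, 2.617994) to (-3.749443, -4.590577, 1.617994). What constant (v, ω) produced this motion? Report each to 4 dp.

v = 0.5000, ω = -1.0000

Δθ = 1.617994 − 2.617994 = -1.000000
ω = Δθ/dt = -1.000000/1.0 = -1.0000
R = −Δy/(cos θ' − cos θ) = -0.5000
v = R·ω = -0.5000·-1.0000 = 0.5000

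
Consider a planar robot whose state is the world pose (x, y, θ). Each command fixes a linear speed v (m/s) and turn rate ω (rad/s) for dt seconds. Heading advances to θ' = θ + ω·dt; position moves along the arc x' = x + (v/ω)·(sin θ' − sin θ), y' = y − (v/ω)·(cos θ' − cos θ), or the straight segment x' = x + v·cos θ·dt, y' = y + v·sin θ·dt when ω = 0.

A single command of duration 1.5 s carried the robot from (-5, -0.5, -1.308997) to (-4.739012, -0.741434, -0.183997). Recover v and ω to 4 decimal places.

Δθ = -0.183997 − -1.308997 = 1.125000
ω = Δθ/dt = 1.125000/1.5 = 0.7500
R = Δx/(sin θ' − sin θ) = 0.3333
v = R·ω = 0.3333·0.7500 = 0.2500

v = 0.2500, ω = 0.7500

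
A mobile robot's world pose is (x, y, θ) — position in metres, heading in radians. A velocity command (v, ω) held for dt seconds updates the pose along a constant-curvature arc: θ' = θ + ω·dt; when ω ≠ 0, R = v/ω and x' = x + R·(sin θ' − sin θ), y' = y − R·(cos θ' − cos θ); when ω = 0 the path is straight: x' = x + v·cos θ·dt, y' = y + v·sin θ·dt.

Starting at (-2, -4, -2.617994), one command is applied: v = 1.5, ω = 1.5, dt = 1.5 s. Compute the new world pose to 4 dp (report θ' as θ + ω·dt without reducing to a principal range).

θ' = -2.6180 + 1.5·1.5 = -0.3680
R = v/ω = 1.5/1.5 = 1.0000
x' = -2 + 1.0000·(sin -0.3680 − sin -2.6180) = -1.8597
y' = -4 − 1.0000·(cos -0.3680 − cos -2.6180) = -5.7991

(-1.8597, -5.7991, -0.3680)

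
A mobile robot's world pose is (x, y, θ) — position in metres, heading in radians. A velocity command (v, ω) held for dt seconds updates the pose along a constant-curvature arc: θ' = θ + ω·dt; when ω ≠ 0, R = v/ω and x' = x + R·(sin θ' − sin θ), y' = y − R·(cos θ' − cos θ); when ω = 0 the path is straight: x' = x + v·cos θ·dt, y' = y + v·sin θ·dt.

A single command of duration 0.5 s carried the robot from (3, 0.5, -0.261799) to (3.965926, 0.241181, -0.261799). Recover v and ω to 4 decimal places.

v = 2.0000, ω = 0.0000

Δθ = -0.261799 − -0.261799 = 0.000000
ω = Δθ/dt = 0.000000/0.5 = 0.0000
ω = 0 → v = (Δx·cos θ + Δy·sin θ)/dt = 2.0000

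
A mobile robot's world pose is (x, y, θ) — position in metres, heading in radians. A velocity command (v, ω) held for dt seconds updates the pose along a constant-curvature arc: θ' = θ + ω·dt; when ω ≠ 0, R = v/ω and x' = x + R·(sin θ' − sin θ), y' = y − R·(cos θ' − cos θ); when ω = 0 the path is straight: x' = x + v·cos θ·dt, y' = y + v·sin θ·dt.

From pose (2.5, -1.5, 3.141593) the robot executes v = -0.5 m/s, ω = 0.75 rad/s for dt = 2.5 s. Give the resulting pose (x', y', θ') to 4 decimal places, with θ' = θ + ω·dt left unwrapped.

θ' = 3.1416 + 0.75·2.5 = 5.0166
R = v/ω = -0.5/0.75 = -0.6667
x' = 2.5 + -0.6667·(sin 5.0166 − sin 3.1416) = 3.1361
y' = -1.5 − -0.6667·(cos 5.0166 − cos 3.1416) = -0.6336

(3.1361, -0.6336, 5.0166)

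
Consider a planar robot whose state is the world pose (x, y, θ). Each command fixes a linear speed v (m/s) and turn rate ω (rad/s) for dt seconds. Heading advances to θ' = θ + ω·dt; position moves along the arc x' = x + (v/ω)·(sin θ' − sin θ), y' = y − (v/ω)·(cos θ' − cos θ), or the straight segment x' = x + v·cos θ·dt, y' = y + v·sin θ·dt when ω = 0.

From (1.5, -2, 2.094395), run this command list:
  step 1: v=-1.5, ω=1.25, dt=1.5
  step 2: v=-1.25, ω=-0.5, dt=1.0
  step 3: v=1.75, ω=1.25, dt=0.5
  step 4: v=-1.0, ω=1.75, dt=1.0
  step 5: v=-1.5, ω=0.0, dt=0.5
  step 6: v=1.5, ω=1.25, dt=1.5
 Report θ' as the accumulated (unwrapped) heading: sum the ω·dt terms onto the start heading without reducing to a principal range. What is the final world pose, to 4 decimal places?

(4.5659, 0.0419, 7.7194)

step 1: θ'=3.9694 (R=-1.2000) → pose (3.4230, -2.2118, 3.9694)
step 2: θ'=3.4694 (R=2.5000) → pose (4.4592, -1.5362, 3.4694)
step 3: θ'=4.0944 (R=1.4000) → pose (3.7689, -2.0504, 4.0944)
step 4: θ'=5.8444 (R=-0.5714) → pose (3.5459, -1.2021, 5.8444)
step 5: θ'=5.8444 (straight) → pose (2.8669, -0.8834, 5.8444)
step 6: θ'=7.7194 (R=1.2000) → pose (4.5659, 0.0419, 7.7194)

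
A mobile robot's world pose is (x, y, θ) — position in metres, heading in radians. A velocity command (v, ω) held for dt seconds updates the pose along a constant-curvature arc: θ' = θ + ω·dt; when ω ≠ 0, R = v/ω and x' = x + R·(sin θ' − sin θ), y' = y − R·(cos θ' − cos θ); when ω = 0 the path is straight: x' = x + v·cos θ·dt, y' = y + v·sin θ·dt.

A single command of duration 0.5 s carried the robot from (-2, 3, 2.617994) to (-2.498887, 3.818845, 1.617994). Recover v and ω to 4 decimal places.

v = 2.0000, ω = -2.0000

Δθ = 1.617994 − 2.617994 = -1.000000
ω = Δθ/dt = -1.000000/0.5 = -2.0000
R = −Δy/(cos θ' − cos θ) = -1.0000
v = R·ω = -1.0000·-2.0000 = 2.0000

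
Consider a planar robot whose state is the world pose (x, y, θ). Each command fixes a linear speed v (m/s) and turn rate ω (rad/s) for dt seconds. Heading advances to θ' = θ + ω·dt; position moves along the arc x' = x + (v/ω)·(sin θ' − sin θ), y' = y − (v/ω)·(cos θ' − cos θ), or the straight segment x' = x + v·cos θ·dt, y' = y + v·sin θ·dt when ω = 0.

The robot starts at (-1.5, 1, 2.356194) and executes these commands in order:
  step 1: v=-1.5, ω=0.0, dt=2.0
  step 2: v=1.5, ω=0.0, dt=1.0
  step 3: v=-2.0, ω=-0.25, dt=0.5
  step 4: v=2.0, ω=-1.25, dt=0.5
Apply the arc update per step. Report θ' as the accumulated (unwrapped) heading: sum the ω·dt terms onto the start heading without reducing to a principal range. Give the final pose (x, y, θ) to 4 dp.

(-0.1136, 0.1148, 1.6062)

step 1: θ'=2.3562 (straight) → pose (0.6213, -1.1213, 2.3562)
step 2: θ'=2.3562 (straight) → pose (-0.4393, -0.0607, 2.3562)
step 3: θ'=2.2312 (R=8.0000) → pose (0.2218, -0.8101, 2.2312)
step 4: θ'=1.6062 (R=-1.6000) → pose (-0.1136, 0.1148, 1.6062)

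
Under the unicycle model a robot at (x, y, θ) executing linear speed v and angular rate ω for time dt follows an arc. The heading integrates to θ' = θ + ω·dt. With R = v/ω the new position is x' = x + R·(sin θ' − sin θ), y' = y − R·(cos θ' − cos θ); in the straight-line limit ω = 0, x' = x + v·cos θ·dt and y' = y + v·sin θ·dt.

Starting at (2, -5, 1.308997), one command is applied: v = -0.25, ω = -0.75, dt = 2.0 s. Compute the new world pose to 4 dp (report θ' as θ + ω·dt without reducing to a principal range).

θ' = 1.3090 + -0.75·2.0 = -0.1910
R = v/ω = -0.25/-0.75 = 0.3333
x' = 2 + 0.3333·(sin -0.1910 − sin 1.3090) = 1.6147
y' = -5 − 0.3333·(cos -0.1910 − cos 1.3090) = -5.2410

(1.6147, -5.2410, -0.1910)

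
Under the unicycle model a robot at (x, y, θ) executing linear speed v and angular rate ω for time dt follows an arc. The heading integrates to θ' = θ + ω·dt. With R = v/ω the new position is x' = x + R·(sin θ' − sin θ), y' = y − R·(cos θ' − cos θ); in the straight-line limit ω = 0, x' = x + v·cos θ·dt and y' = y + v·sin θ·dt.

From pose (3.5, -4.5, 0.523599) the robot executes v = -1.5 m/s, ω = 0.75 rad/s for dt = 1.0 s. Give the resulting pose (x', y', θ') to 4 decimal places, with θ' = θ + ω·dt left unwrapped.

(2.5877, -5.6464, 1.2736)

θ' = 0.5236 + 0.75·1.0 = 1.2736
R = v/ω = -1.5/0.75 = -2.0000
x' = 3.5 + -2.0000·(sin 1.2736 − sin 0.5236) = 2.5877
y' = -4.5 − -2.0000·(cos 1.2736 − cos 0.5236) = -5.6464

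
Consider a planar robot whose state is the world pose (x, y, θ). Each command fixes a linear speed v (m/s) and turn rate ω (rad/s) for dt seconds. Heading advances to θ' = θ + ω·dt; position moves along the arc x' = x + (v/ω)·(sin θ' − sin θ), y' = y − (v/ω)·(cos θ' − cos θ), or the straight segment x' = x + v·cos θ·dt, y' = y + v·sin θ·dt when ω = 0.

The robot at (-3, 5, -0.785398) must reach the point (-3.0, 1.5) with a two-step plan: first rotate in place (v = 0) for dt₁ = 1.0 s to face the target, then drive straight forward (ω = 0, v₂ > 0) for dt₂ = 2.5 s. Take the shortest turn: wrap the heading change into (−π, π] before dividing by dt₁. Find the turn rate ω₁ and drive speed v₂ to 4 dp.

ω₁ = -0.7854, v₂ = 1.4000

heading to target = atan2(1.5−5, -3−-3) = -1.5708
Δθ = wrap(-1.5708 − -0.7854) = -0.7854; ω₁ = Δθ/dt₁ = -0.7854
distance = √((-3−-3)² + (1.5−5)²) = 3.5000; v₂ = distance/dt₂ = 1.4000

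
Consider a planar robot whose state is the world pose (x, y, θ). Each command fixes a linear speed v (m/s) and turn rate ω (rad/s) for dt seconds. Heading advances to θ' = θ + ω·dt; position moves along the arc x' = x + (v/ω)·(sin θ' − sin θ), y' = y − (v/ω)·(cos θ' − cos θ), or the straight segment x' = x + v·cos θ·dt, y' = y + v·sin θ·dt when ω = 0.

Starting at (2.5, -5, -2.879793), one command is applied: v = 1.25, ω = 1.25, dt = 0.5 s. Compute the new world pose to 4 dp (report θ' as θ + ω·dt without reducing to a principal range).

θ' = -2.8798 + 1.25·0.5 = -2.2548
R = v/ω = 1.25/1.25 = 1.0000
x' = 2.5 + 1.0000·(sin -2.2548 − sin -2.8798) = 1.9838
y' = -5 − 1.0000·(cos -2.2548 − cos -2.8798) = -5.3340

(1.9838, -5.3340, -2.2548)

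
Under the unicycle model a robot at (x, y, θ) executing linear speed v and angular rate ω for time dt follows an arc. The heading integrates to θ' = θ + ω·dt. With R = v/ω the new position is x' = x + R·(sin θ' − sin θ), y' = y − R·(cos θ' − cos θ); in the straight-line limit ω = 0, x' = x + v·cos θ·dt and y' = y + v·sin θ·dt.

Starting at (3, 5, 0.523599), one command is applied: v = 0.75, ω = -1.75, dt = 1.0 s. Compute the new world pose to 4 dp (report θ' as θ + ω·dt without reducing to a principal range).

θ' = 0.5236 + -1.75·1.0 = -1.2264
R = v/ω = 0.75/-1.75 = -0.4286
x' = 3 + -0.4286·(sin -1.2264 − sin 0.5236) = 3.6177
y' = 5 − -0.4286·(cos -1.2264 − cos 0.5236) = 4.7735

(3.6177, 4.7735, -1.2264)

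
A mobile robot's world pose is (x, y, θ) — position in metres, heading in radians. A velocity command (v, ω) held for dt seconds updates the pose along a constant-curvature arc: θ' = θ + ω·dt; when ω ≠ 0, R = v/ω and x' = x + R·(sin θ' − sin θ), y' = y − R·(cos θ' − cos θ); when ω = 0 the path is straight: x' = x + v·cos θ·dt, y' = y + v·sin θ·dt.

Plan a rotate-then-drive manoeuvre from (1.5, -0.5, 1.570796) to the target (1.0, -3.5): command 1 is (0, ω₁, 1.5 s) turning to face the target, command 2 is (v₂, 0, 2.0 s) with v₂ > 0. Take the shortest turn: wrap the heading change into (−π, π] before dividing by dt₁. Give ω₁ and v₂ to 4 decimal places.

heading to target = atan2(-3.5−-0.5, 1−1.5) = -1.7359
Δθ = wrap(-1.7359 − 1.5708) = 2.9764; ω₁ = Δθ/dt₁ = 1.9843
distance = √((1−1.5)² + (-3.5−-0.5)²) = 3.0414; v₂ = distance/dt₂ = 1.5207

ω₁ = 1.9843, v₂ = 1.5207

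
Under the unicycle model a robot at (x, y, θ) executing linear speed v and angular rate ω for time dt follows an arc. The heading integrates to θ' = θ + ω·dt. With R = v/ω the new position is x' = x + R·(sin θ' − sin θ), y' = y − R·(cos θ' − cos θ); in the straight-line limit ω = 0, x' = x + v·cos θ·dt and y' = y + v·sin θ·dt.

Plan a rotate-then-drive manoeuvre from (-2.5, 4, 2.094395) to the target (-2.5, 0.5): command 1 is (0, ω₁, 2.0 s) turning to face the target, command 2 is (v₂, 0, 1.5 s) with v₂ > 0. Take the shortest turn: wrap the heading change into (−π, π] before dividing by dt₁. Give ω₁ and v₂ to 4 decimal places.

ω₁ = 1.3090, v₂ = 2.3333

heading to target = atan2(0.5−4, -2.5−-2.5) = -1.5708
Δθ = wrap(-1.5708 − 2.0944) = 2.6180; ω₁ = Δθ/dt₁ = 1.3090
distance = √((-2.5−-2.5)² + (0.5−4)²) = 3.5000; v₂ = distance/dt₂ = 2.3333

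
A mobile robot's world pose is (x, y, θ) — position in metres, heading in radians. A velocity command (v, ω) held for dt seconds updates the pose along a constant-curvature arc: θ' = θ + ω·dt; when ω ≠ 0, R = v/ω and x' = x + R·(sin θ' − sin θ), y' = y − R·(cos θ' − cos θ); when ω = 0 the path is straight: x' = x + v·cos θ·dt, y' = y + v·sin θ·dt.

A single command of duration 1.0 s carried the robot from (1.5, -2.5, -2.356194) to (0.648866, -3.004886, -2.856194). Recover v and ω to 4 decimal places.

v = 1.0000, ω = -0.5000

Δθ = -2.856194 − -2.356194 = -0.500000
ω = Δθ/dt = -0.500000/1.0 = -0.5000
R = Δx/(sin θ' − sin θ) = -2.0000
v = R·ω = -2.0000·-0.5000 = 1.0000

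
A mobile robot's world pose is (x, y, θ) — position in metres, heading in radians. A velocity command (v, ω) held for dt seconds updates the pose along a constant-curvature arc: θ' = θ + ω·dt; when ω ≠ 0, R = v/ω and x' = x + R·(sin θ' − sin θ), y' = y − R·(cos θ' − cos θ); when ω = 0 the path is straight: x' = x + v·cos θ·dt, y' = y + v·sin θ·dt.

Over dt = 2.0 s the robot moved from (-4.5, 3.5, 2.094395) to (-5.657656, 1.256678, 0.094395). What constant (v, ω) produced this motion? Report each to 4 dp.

Δθ = 0.094395 − 2.094395 = -2.000000
ω = Δθ/dt = -2.000000/2.0 = -1.0000
R = −Δy/(cos θ' − cos θ) = 1.5000
v = R·ω = 1.5000·-1.0000 = -1.5000

v = -1.5000, ω = -1.0000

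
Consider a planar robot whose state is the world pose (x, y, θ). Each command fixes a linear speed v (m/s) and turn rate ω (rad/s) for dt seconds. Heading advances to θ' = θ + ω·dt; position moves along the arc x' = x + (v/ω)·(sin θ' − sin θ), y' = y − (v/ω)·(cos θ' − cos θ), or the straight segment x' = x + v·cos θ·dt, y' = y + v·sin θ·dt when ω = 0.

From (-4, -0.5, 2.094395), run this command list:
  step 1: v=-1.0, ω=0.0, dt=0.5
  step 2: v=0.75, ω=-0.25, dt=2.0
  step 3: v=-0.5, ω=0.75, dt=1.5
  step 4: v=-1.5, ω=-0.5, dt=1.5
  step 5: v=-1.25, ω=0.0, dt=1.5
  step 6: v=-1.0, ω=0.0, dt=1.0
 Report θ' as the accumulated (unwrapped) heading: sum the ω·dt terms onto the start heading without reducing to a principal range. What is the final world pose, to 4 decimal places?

(-1.1064, -4.3180, 1.9694)

step 1: θ'=2.0944 (straight) → pose (-3.7500, -0.9330, 2.0944)
step 2: θ'=1.5944 (R=-3.0000) → pose (-4.1511, 0.4962, 1.5944)
step 3: θ'=2.7194 (R=-0.6667) → pose (-3.7578, -0.0962, 2.7194)
step 4: θ'=1.9694 (R=3.0000) → pose (-2.2223, -1.6684, 1.9694)
step 5: θ'=1.9694 (straight) → pose (-1.4945, -3.3964, 1.9694)
step 6: θ'=1.9694 (straight) → pose (-1.1064, -4.3180, 1.9694)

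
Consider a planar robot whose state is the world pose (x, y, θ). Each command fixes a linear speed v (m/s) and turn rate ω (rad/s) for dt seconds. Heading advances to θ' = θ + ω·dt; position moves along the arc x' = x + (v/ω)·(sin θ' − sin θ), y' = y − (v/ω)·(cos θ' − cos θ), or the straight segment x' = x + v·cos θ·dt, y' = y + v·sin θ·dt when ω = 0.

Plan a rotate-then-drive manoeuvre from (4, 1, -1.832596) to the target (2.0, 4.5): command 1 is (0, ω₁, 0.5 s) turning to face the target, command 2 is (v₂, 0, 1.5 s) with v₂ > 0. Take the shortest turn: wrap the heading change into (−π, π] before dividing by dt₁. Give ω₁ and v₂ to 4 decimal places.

heading to target = atan2(4.5−1, 2−4) = 2.0899
Δθ = wrap(2.0899 − -1.8326) = -2.3606; ω₁ = Δθ/dt₁ = -4.7213
distance = √((2−4)² + (4.5−1)²) = 4.0311; v₂ = distance/dt₂ = 2.6874

ω₁ = -4.7213, v₂ = 2.6874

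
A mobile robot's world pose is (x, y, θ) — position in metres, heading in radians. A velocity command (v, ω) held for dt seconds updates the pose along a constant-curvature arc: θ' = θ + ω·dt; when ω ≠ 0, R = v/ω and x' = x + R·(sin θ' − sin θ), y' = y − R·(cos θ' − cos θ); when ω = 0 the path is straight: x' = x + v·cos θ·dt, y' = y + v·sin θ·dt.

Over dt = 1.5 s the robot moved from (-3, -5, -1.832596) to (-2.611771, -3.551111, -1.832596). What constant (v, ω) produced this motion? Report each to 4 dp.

v = -1.0000, ω = 0.0000

Δθ = -1.832596 − -1.832596 = 0.000000
ω = Δθ/dt = 0.000000/1.5 = 0.0000
ω = 0 → v = (Δx·cos θ + Δy·sin θ)/dt = -1.0000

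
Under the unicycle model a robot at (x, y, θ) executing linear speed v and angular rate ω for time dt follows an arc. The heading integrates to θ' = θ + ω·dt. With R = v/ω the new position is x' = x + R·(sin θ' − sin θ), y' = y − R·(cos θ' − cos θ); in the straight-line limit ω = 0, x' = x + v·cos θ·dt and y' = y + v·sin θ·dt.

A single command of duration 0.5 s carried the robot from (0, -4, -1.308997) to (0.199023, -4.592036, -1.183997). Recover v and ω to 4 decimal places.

v = 1.2500, ω = 0.2500

Δθ = -1.183997 − -1.308997 = 0.125000
ω = Δθ/dt = 0.125000/0.5 = 0.2500
R = −Δy/(cos θ' − cos θ) = 5.0000
v = R·ω = 5.0000·0.2500 = 1.2500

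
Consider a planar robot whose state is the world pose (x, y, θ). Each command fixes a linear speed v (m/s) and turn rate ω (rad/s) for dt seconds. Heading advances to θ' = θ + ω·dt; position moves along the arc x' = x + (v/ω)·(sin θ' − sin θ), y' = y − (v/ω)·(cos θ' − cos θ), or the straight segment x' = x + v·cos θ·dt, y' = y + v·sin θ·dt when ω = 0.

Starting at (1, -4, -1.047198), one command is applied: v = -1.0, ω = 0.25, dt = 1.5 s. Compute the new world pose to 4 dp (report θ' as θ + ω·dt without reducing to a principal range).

θ' = -1.0472 + 0.25·1.5 = -0.6722
R = v/ω = -1.0/0.25 = -4.0000
x' = 1 + -4.0000·(sin -0.6722 − sin -1.0472) = 0.0267
y' = -4 − -4.0000·(cos -0.6722 − cos -1.0472) = -2.8702

(0.0267, -2.8702, -0.6722)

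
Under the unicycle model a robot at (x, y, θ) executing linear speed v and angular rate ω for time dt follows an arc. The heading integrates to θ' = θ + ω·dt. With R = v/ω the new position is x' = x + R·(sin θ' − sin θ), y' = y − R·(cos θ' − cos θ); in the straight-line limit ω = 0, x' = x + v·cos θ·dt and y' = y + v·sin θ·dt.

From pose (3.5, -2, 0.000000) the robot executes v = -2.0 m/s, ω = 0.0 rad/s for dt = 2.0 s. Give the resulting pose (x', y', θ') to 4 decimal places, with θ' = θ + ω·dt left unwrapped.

θ' = 0.0000 + 0.0·2.0 = 0.0000
ω = 0 → straight: x' = 3.5 + -2.0·cos(0.0000)·2.0 = -0.5000
y' = -2 + -2.0·sin(0.0000)·2.0 = -2.0000

(-0.5000, -2.0000, 0.0000)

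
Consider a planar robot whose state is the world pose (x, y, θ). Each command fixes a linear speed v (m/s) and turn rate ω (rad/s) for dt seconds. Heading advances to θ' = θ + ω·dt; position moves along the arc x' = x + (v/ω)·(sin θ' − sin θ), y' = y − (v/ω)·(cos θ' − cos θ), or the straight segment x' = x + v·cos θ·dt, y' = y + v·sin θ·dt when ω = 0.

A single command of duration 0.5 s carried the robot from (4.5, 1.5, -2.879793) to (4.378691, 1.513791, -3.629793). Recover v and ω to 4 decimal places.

v = 0.2500, ω = -1.5000

Δθ = -3.629793 − -2.879793 = -0.750000
ω = Δθ/dt = -0.750000/0.5 = -1.5000
R = Δx/(sin θ' − sin θ) = -0.1667
v = R·ω = -0.1667·-1.5000 = 0.2500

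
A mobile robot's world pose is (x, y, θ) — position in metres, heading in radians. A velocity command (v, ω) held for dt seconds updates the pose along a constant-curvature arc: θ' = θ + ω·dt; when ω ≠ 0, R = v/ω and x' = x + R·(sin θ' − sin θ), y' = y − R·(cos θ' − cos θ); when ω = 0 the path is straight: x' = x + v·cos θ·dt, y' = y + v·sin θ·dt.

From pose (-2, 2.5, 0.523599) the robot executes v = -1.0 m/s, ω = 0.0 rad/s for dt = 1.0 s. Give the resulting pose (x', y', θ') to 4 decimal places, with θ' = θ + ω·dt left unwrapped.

θ' = 0.5236 + 0.0·1.0 = 0.5236
ω = 0 → straight: x' = -2 + -1.0·cos(0.5236)·1.0 = -2.8660
y' = 2.5 + -1.0·sin(0.5236)·1.0 = 2.0000

(-2.8660, 2.0000, 0.5236)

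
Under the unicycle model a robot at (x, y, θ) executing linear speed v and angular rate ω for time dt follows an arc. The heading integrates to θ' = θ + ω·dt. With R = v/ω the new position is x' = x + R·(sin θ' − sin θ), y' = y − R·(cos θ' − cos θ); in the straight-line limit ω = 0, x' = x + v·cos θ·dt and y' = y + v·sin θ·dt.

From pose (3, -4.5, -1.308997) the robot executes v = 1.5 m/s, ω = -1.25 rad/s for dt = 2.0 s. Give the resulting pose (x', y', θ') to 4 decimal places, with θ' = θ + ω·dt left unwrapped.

θ' = -1.3090 + -1.25·2.0 = -3.8090
R = v/ω = 1.5/-1.25 = -1.2000
x' = 3 + -1.2000·(sin -3.8090 − sin -1.3090) = 1.0981
y' = -4.5 − -1.2000·(cos -3.8090 − cos -1.3090) = -5.7531

(1.0981, -5.7531, -3.8090)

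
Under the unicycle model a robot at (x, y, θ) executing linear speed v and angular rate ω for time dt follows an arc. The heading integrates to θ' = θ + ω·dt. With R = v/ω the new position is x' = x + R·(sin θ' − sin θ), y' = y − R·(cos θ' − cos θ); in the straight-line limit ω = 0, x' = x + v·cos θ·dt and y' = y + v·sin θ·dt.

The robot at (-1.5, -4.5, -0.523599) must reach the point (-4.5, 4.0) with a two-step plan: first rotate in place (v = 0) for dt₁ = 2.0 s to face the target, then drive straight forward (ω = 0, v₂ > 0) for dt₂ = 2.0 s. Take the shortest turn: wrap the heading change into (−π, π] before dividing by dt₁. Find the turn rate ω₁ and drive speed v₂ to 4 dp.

ω₁ = 1.2168, v₂ = 4.5069

heading to target = atan2(4−-4.5, -4.5−-1.5) = 1.9101
Δθ = wrap(1.9101 − -0.5236) = 2.4337; ω₁ = Δθ/dt₁ = 1.2168
distance = √((-4.5−-1.5)² + (4−-4.5)²) = 9.0139; v₂ = distance/dt₂ = 4.5069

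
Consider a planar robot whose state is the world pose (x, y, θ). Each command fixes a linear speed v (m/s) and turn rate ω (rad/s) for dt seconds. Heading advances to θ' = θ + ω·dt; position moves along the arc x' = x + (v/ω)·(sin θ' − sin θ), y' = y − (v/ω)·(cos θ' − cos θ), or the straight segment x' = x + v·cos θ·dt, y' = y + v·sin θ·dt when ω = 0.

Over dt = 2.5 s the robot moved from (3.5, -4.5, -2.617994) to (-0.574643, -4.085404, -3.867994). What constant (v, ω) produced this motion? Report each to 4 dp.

v = 1.7500, ω = -0.5000

Δθ = -3.867994 − -2.617994 = -1.250000
ω = Δθ/dt = -1.250000/2.5 = -0.5000
R = Δx/(sin θ' − sin θ) = -3.5000
v = R·ω = -3.5000·-0.5000 = 1.7500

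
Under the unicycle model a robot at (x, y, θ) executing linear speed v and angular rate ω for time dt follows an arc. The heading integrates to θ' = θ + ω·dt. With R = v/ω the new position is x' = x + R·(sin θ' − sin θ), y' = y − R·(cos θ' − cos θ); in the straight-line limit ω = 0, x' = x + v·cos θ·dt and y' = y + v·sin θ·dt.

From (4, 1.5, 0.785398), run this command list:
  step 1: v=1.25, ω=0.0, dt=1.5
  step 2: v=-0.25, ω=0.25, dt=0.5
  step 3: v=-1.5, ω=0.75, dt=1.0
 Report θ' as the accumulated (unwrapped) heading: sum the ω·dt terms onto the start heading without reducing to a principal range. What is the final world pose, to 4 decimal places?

step 1: θ'=0.7854 (straight) → pose (5.3258, 2.8258, 0.7854)
step 2: θ'=0.9104 (R=-1.0000) → pose (5.2432, 2.7321, 0.9104)
step 3: θ'=1.6604 (R=-2.0000) → pose (4.8307, 1.3263, 1.6604)

(4.8307, 1.3263, 1.6604)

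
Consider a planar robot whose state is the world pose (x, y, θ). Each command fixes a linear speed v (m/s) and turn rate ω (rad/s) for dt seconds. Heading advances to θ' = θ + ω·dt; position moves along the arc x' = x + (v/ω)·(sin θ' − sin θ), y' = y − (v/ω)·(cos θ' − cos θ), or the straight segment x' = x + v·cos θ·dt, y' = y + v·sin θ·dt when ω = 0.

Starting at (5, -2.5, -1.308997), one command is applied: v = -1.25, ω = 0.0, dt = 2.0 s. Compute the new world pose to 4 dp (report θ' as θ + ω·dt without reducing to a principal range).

θ' = -1.3090 + 0.0·2.0 = -1.3090
ω = 0 → straight: x' = 5 + -1.25·cos(-1.3090)·2.0 = 4.3530
y' = -2.5 + -1.25·sin(-1.3090)·2.0 = -0.0852

(4.3530, -0.0852, -1.3090)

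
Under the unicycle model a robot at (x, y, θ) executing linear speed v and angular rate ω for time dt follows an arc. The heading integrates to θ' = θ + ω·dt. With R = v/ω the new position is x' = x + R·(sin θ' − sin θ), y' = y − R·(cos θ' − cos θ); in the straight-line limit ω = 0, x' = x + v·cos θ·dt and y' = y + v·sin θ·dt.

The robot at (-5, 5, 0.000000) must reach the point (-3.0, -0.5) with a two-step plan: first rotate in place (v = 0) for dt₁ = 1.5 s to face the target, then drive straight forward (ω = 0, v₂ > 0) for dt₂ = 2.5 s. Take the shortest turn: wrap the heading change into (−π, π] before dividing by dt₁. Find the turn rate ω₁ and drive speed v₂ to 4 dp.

heading to target = atan2(-0.5−5, -3−-5) = -1.2220
Δθ = wrap(-1.2220 − 0.0000) = -1.2220; ω₁ = Δθ/dt₁ = -0.8147
distance = √((-3−-5)² + (-0.5−5)²) = 5.8523; v₂ = distance/dt₂ = 2.3409

ω₁ = -0.8147, v₂ = 2.3409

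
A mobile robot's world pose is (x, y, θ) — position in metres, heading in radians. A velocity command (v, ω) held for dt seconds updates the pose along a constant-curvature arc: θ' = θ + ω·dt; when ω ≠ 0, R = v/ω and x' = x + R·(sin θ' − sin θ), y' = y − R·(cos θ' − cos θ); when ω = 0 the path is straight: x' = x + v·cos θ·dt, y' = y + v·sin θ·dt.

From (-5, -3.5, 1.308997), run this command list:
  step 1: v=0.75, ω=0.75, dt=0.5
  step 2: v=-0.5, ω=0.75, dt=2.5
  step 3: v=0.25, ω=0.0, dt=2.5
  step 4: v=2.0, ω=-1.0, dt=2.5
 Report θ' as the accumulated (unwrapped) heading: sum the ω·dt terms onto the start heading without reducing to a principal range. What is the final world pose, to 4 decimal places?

step 1: θ'=1.6840 (R=1.0000) → pose (-4.9723, -3.1282, 1.6840)
step 2: θ'=3.5590 (R=-0.6667) → pose (-4.0397, -3.6623, 3.5590)
step 3: θ'=3.5590 (straight) → pose (-4.6110, -3.9157, 3.5590)
step 4: θ'=1.0590 (R=-2.0000) → pose (-7.1655, -1.1079, 1.0590)

(-7.1655, -1.1079, 1.0590)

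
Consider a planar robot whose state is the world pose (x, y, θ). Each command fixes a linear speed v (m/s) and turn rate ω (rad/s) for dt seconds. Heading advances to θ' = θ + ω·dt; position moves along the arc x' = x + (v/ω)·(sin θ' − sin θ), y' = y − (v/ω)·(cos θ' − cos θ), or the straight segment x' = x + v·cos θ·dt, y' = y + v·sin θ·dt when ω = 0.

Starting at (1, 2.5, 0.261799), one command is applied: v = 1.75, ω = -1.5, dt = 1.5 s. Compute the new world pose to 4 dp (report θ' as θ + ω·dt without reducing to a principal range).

θ' = 0.2618 + -1.5·1.5 = -1.9882
R = v/ω = 1.75/-1.5 = -1.1667
x' = 1 + -1.1667·(sin -1.9882 − sin 0.2618) = 2.3685
y' = 2.5 − -1.1667·(cos -1.9882 − cos 0.2618) = 0.9001

(2.3685, 0.9001, -1.9882)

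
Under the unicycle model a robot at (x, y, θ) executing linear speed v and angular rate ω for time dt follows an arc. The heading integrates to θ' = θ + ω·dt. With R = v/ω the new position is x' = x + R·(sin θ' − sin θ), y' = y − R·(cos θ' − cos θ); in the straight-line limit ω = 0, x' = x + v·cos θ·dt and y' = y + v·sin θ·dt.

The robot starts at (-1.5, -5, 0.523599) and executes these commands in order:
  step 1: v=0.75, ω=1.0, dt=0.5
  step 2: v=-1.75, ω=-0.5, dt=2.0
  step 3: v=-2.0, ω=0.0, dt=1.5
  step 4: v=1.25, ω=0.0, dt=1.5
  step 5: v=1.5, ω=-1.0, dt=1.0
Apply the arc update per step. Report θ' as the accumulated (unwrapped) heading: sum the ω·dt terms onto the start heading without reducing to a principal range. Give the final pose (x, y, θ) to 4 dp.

step 1: θ'=1.0236 (R=0.7500) → pose (-1.2345, -4.7407, 1.0236)
step 2: θ'=0.0236 (R=3.5000) → pose (-4.1409, -6.4187, 0.0236)
step 3: θ'=0.0236 (straight) → pose (-7.1400, -6.4895, 0.0236)
step 4: θ'=0.0236 (straight) → pose (-5.2656, -6.4452, 0.0236)
step 5: θ'=-0.9764 (R=-1.5000) → pose (-3.9874, -7.1048, -0.9764)

(-3.9874, -7.1048, -0.9764)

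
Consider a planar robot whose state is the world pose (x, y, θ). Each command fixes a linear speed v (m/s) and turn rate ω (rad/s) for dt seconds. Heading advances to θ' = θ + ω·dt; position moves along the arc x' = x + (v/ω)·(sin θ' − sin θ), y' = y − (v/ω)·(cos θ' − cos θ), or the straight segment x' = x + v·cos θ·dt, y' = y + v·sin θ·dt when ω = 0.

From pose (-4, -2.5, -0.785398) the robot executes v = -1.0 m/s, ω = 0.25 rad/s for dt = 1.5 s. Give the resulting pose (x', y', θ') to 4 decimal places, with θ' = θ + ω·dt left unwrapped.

(-5.2325, -1.6606, -0.4104)

θ' = -0.7854 + 0.25·1.5 = -0.4104
R = v/ω = -1.0/0.25 = -4.0000
x' = -4 + -4.0000·(sin -0.4104 − sin -0.7854) = -5.2325
y' = -2.5 − -4.0000·(cos -0.4104 − cos -0.7854) = -1.6606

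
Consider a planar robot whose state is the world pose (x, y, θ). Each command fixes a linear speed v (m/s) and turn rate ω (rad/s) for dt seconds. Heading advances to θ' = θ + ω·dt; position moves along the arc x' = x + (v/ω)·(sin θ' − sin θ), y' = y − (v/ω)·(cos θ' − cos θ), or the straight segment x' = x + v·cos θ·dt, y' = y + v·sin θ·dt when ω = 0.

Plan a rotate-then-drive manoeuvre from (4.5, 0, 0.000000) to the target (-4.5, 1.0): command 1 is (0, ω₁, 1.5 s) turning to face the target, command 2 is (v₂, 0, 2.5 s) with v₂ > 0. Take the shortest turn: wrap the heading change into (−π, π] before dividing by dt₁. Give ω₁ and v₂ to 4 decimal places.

heading to target = atan2(1−0, -4.5−4.5) = 3.0309
Δθ = wrap(3.0309 − 0.0000) = 3.0309; ω₁ = Δθ/dt₁ = 2.0206
distance = √((-4.5−4.5)² + (1−0)²) = 9.0554; v₂ = distance/dt₂ = 3.6222

ω₁ = 2.0206, v₂ = 3.6222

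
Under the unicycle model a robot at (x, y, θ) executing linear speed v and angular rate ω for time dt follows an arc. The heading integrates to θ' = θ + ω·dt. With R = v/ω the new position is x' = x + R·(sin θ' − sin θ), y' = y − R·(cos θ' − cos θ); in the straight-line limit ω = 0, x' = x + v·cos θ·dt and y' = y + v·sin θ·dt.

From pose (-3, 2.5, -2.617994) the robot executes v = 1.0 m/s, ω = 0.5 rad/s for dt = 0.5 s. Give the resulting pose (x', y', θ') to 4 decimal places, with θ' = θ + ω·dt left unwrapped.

θ' = -2.6180 + 0.5·0.5 = -2.3680
R = v/ω = 1.0/0.5 = 2.0000
x' = -3 + 2.0000·(sin -2.3680 − sin -2.6180) = -3.3974
y' = 2.5 − 2.0000·(cos -2.3680 − cos -2.6180) = 2.1988

(-3.3974, 2.1988, -2.3680)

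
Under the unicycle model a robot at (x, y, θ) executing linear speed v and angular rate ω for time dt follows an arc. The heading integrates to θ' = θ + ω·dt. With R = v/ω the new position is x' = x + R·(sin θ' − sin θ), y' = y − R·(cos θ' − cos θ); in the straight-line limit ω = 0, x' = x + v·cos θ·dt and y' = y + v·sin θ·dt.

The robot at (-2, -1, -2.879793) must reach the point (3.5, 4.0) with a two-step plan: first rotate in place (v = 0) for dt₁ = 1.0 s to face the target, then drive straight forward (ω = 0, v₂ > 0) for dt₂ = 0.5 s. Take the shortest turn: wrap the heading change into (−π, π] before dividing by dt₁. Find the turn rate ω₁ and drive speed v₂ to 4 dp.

ω₁ = -2.6656, v₂ = 14.8661

heading to target = atan2(4−-1, 3.5−-2) = 0.7378
Δθ = wrap(0.7378 − -2.8798) = -2.6656; ω₁ = Δθ/dt₁ = -2.6656
distance = √((3.5−-2)² + (4−-1)²) = 7.4330; v₂ = distance/dt₂ = 14.8661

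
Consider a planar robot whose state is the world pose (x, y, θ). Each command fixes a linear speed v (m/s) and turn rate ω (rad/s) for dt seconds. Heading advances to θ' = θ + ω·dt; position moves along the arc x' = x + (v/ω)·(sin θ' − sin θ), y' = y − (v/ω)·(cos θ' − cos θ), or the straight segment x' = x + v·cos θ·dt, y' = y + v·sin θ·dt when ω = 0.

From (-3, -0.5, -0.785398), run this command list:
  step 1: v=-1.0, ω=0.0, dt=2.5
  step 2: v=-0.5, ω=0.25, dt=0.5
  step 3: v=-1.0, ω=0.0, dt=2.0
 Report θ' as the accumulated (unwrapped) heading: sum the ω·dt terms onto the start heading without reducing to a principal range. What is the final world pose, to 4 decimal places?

(-6.5346, 2.6599, -0.6604)

step 1: θ'=-0.7854 (straight) → pose (-4.7678, 1.2678, -0.7854)
step 2: θ'=-0.6604 (R=-2.0000) → pose (-4.9551, 1.4330, -0.6604)
step 3: θ'=-0.6604 (straight) → pose (-6.5346, 2.6599, -0.6604)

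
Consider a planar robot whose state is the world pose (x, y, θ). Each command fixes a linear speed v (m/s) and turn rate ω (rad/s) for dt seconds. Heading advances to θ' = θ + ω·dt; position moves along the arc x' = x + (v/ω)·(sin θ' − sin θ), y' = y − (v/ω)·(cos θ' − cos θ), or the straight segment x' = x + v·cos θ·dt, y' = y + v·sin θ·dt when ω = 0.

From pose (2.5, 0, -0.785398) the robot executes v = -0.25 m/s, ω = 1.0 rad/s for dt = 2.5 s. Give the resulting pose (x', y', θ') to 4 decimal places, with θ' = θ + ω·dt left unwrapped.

θ' = -0.7854 + 1.0·2.5 = 1.7146
R = v/ω = -0.25/1.0 = -0.2500
x' = 2.5 + -0.2500·(sin 1.7146 − sin -0.7854) = 2.0758
y' = 0 − -0.2500·(cos 1.7146 − cos -0.7854) = -0.2126

(2.0758, -0.2126, 1.7146)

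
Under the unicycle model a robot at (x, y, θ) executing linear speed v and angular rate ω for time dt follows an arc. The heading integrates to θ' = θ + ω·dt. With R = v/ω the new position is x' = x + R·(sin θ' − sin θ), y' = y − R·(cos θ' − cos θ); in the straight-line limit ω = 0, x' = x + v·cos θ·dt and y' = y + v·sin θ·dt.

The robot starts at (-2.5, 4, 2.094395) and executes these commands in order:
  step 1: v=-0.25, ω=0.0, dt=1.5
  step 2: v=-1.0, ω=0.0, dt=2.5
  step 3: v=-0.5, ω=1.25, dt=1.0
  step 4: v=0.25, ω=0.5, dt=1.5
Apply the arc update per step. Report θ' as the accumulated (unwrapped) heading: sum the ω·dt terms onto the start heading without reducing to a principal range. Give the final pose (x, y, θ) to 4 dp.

(-0.9423, 1.1183, 4.0944)

step 1: θ'=2.0944 (straight) → pose (-2.3125, 3.6752, 2.0944)
step 2: θ'=2.0944 (straight) → pose (-1.0625, 1.5102, 2.0944)
step 3: θ'=3.3444 (R=-0.4000) → pose (-0.6355, 1.3184, 3.3444)
step 4: θ'=4.0944 (R=0.5000) → pose (-0.9423, 1.1183, 4.0944)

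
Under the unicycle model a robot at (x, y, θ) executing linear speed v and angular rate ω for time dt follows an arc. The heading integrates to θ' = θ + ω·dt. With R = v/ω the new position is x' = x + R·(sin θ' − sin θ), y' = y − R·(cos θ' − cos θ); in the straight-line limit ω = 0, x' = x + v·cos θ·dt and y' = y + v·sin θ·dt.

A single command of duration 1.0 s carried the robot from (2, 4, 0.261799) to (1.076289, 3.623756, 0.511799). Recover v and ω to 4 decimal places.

Δθ = 0.511799 − 0.261799 = 0.250000
ω = Δθ/dt = 0.250000/1.0 = 0.2500
R = Δx/(sin θ' − sin θ) = -4.0000
v = R·ω = -4.0000·0.2500 = -1.0000

v = -1.0000, ω = 0.2500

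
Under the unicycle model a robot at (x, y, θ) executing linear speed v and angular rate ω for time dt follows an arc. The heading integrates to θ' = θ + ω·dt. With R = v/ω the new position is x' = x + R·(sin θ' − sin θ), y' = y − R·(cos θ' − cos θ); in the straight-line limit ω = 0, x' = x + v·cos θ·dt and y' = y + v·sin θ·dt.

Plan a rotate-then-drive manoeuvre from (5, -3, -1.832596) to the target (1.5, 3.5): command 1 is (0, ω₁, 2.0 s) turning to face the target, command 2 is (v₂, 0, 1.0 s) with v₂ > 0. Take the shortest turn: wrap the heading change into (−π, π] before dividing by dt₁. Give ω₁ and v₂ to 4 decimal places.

heading to target = atan2(3.5−-3, 1.5−5) = 2.0647
Δθ = wrap(2.0647 − -1.8326) = -2.3859; ω₁ = Δθ/dt₁ = -1.1929
distance = √((1.5−5)² + (3.5−-3)²) = 7.3824; v₂ = distance/dt₂ = 7.3824

ω₁ = -1.1929, v₂ = 7.3824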